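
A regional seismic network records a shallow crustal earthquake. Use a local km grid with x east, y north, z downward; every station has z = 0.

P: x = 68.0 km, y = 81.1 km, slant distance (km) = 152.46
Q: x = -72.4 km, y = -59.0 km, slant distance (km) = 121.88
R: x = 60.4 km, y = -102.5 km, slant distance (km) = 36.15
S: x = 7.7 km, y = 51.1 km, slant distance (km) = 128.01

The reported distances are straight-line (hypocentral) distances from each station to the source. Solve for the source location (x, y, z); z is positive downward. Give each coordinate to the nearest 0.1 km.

Each station gives a sphere (x−x_i)² + (y−y_i)² + z² = d_i² (stations at z=0).
Subtracting the P sphere from Q and R: z² cancels, leaving linear equations in x and y:
-280.8 x − 280.2 y = 5910.87
-15.2 x − 367.2 y = 24890.43
Solving: x ≈ 48.597, y ≈ -69.796 km (keep extra digits for the depth step; rounded: 48.6, -69.8).
Then from the P sphere: z² = 152.46² − (x − 68.0)² − (y − 81.1)² with x = 48.597, y = -69.796, so z ≈ 9.898 ≈ 9.9 km.
Check against S (with the unrounded solution): distance 128.01 ≈ 128.01 km. ✓

x ≈ 48.6 km, y ≈ -69.8 km, depth ≈ 9.9 km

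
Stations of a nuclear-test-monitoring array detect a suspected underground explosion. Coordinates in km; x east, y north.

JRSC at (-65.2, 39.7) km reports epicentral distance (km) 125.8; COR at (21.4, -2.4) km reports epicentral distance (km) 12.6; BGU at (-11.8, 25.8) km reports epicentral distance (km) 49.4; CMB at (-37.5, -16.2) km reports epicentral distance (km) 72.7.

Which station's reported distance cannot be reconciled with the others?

JRSC

Solve using three stations at a time. Using COR, BGU, CMB (subtract circle equations pairwise → linear system) gives (x, y) ≈ (32.4, 3.8).
Distances from that point to each station vs reported:
  JRSC: calculated 104.0 vs reported 125.8 → residual 21.8 km
  COR: calculated 12.6 vs reported 12.6 → residual 0.0 km
  BGU: calculated 49.4 vs reported 49.4 → residual 0.0 km
  CMB: calculated 72.7 vs reported 72.7 → residual 0.0 km
COR, BGU, CMB are mutually consistent (residuals ≈ 0); JRSC is off by 21.8 km.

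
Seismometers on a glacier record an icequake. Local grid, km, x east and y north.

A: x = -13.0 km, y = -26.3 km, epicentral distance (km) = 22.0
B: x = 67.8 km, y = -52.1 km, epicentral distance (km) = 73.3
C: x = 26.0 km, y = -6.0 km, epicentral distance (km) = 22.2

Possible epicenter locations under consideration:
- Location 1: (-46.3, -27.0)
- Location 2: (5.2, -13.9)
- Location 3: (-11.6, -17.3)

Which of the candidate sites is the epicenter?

For each candidate, compare |candidate − station| to the reported distance:
Location 1: residuals A 11.3, B 43.5, C 53.1 → max 53.1 km
Location 2: residuals A 0.0, B 0.0, C 0.0 → max 0.0 km
Location 3: residuals A 12.9, B 13.4, C 17.1 → max 17.1 km
Only Location 2 has all residuals ≈ 0.

Location 2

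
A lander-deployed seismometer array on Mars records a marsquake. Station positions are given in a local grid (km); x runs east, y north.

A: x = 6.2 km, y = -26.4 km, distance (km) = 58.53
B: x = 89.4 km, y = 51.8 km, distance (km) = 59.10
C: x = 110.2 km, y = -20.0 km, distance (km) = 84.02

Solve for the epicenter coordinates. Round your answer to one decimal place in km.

(37.9, 22.8)

Circle about each station: (x − 6.2)² + (y + 26.4)² = 58.53²; (x − 89.4)² + (y − 51.8)² = 59.10²; (x − 110.2)² + (y + 20.0)² = 84.02².
Subtracting the A equation from the B and C equations removes the quadratic terms:
166.4 x + 156.4 y = 9873.15
208.0 x + 12.8 y = 8175.04
Solving the 2×2 system: x ≈ 37.9, y ≈ 22.8 km.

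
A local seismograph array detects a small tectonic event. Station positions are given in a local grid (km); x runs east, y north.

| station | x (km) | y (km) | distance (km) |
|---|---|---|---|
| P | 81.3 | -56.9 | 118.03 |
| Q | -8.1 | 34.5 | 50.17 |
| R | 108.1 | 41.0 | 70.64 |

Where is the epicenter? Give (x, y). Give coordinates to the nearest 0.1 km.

Circle about each station: (x − 81.3)² + (y + 56.9)² = 118.03²; (x + 8.1)² + (y − 34.5)² = 50.17²; (x − 108.1)² + (y − 41.0)² = 70.64².
Subtracting the P equation from the Q and R equations removes the quadratic terms:
-178.8 x + 182.8 y = 2822.61
53.6 x + 195.8 y = 12460.38
Solving the 2×2 system: x ≈ 38.5, y ≈ 53.1 km.

38.5 km east, 53.1 km north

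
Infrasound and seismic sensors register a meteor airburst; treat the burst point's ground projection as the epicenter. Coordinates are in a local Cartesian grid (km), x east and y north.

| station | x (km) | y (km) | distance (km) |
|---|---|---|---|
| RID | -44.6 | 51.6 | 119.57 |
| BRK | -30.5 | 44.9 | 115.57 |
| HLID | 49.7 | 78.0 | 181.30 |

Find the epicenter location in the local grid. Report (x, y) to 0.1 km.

x ≈ -59.0 km, y ≈ -67.1 km

Circle about each station: (x + 44.6)² + (y − 51.6)² = 119.57²; (x + 30.5)² + (y − 44.9)² = 115.57²; (x − 49.7)² + (y − 78.0)² = 181.30².
Subtracting the RID equation from the BRK and HLID equations removes the quadratic terms:
28.2 x − 13.4 y = -764.90
188.6 x + 52.8 y = -14670.34
Solving the 2×2 system: x ≈ -59.0, y ≈ -67.1 km.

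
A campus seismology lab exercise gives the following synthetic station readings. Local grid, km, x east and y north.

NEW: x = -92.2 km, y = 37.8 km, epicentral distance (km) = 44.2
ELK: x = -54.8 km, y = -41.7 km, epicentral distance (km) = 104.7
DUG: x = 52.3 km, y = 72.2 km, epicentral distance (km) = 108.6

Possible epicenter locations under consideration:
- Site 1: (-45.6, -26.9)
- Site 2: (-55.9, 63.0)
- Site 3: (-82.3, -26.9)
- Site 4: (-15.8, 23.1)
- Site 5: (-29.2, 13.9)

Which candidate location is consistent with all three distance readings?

For each candidate, compare |candidate − station| to the reported distance:
Site 1: residuals NEW 35.5, ELK 87.3, DUG 30.7 → max 87.3 km
Site 2: residuals NEW 0.0, ELK 0.0, DUG 0.0 → max 0.0 km
Site 3: residuals NEW 21.3, ELK 73.5, DUG 58.5 → max 73.5 km
Site 4: residuals NEW 33.6, ELK 29.1, DUG 24.6 → max 33.6 km
Site 5: residuals NEW 23.2, ELK 43.5, DUG 8.4 → max 43.5 km
Only Site 2 has all residuals ≈ 0.

Site 2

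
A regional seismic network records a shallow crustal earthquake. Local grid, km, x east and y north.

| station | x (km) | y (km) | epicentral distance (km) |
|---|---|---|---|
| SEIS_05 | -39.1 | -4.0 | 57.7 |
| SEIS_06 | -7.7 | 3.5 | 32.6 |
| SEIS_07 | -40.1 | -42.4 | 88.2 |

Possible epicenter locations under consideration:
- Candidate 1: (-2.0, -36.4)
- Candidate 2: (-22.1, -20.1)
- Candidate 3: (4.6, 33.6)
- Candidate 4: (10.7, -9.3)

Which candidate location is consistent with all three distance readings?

For each candidate, compare |candidate − station| to the reported distance:
Candidate 1: residuals SEIS_05 8.4, SEIS_06 7.7, SEIS_07 49.6 → max 49.6 km
Candidate 2: residuals SEIS_05 34.3, SEIS_06 5.0, SEIS_07 59.5 → max 59.5 km
Candidate 3: residuals SEIS_05 0.1, SEIS_06 0.1, SEIS_07 0.0 → max 0.1 km
Candidate 4: residuals SEIS_05 7.6, SEIS_06 10.2, SEIS_07 27.6 → max 27.6 km
Only Candidate 3 has all residuals ≈ 0.

Candidate 3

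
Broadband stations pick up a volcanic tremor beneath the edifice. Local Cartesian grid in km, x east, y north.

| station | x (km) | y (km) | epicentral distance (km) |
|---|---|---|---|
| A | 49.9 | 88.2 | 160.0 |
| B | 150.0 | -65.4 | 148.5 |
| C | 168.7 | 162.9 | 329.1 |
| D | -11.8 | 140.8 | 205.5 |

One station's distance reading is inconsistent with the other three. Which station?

C

Solve using three stations at a time. Using A, B, D (subtract circle equations pairwise → linear system) gives (x, y) ≈ (1.2, -64.5).
Distances from that point to each station vs reported:
  A: calculated 160.3 vs reported 160.0 → residual 0.3 km
  B: calculated 148.8 vs reported 148.5 → residual 0.3 km
  C: calculated 282.4 vs reported 329.1 → residual 46.7 km
  D: calculated 205.7 vs reported 205.5 → residual 0.2 km
A, B, D are mutually consistent (residuals ≈ 0); C is off by 46.7 km.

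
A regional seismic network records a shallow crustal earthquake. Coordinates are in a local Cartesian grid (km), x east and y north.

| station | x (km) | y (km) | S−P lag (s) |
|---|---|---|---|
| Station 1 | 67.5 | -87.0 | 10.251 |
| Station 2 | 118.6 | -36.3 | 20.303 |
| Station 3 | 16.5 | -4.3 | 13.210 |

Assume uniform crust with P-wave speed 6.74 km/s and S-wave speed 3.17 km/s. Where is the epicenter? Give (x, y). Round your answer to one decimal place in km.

Distance from S−P lag: d = Δt · v_P v_S / (v_P − v_S) = Δt · (6.74·3.17)/(6.74−3.17) ≈ 5.9848·Δt.
So d_Station 1 = 61.35, d_Station 2 = 121.51, d_Station 3 = 79.06 km.
Circle about each station: (x − 67.5)² + (y + 87.0)² = 61.35²; (x − 118.6)² + (y + 36.3)² = 121.51²; (x − 16.5)² + (y + 4.3)² = 79.06².
Subtracting the Station 1 equation from the Station 2 and Station 3 equations removes the quadratic terms:
102.2 x + 101.4 y = -7742.46
-102.0 x + 165.4 y = -14321.17
Solving the 2×2 system: x ≈ 6.3, y ≈ -82.7 km.
Check against Station 1 (with the unrounded x, y): √((x − 67.5)²+(y + 87.0)²) = 61.35 ≈ 61.35 km. ✓

6.3 km east, -82.7 km north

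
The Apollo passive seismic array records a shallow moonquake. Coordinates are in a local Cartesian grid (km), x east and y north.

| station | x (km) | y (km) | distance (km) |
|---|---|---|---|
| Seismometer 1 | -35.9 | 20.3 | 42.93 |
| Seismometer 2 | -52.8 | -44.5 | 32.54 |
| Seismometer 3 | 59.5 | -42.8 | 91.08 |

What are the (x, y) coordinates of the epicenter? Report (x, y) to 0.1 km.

-29.2 km east, -22.1 km north

Circle about each station: (x + 35.9)² + (y − 20.3)² = 42.93²; (x + 52.8)² + (y + 44.5)² = 32.54²; (x − 59.5)² + (y + 42.8)² = 91.08².
Subtracting the Seismometer 1 equation from the Seismometer 2 and Seismometer 3 equations removes the quadratic terms:
-33.8 x − 129.6 y = 3851.32
190.8 x − 126.2 y = -2781.39
Solving the 2×2 system: x ≈ -29.2, y ≈ -22.1 km.
Check against Seismometer 1 (with the unrounded x, y): √((x + 35.9)²+(y − 20.3)²) = 42.93 ≈ 42.93 km. ✓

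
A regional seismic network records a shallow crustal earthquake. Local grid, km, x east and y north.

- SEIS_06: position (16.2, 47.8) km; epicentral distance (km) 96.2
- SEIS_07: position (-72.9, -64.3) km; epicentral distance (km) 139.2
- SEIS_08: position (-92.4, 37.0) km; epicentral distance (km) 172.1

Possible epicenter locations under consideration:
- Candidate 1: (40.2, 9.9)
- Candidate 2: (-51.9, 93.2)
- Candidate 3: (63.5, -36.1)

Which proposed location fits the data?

Candidate 3

For each candidate, compare |candidate − station| to the reported distance:
Candidate 1: residuals SEIS_06 51.3, SEIS_07 3.9, SEIS_08 36.8 → max 51.3 km
Candidate 2: residuals SEIS_06 14.4, SEIS_07 19.7, SEIS_08 102.8 → max 102.8 km
Candidate 3: residuals SEIS_06 0.1, SEIS_07 0.1, SEIS_08 0.1 → max 0.1 km
Only Candidate 3 has all residuals ≈ 0.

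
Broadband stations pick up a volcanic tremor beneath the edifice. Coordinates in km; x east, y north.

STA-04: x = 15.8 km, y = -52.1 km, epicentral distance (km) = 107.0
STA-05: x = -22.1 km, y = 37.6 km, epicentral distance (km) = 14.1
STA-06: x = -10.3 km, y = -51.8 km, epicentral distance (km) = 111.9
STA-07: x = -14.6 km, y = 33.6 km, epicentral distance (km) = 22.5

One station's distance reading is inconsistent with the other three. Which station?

Solve using three stations at a time. Using STA-04, STA-05, STA-07 (subtract circle equations pairwise → linear system) gives (x, y) ≈ (-35.6, 41.8).
Distances from that point to each station vs reported:
  STA-04: calculated 107.0 vs reported 107.0 → residual 0.0 km
  STA-05: calculated 14.1 vs reported 14.1 → residual 0.0 km
  STA-06: calculated 96.9 vs reported 111.9 → residual 15.0 km
  STA-07: calculated 22.5 vs reported 22.5 → residual 0.0 km
STA-04, STA-05, STA-07 are mutually consistent (residuals ≈ 0); STA-06 is off by 15.0 km.

STA-06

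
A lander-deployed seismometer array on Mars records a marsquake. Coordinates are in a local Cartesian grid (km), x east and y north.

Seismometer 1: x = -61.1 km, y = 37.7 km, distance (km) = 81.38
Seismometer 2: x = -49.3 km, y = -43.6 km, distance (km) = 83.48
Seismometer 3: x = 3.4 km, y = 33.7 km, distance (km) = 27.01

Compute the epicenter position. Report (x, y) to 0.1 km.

Circle about each station: (x + 61.1)² + (y − 37.7)² = 81.38²; (x + 49.3)² + (y + 43.6)² = 83.48²; (x − 3.4)² + (y − 33.7)² = 27.01².
Subtracting the Seismometer 1 equation from the Seismometer 2 and Seismometer 3 equations removes the quadratic terms:
23.6 x − 162.6 y = -1169.26
129.0 x − 8.0 y = 1885.91
Solving the 2×2 system: x ≈ 15.2, y ≈ 9.4 km.

15.2 km east, 9.4 km north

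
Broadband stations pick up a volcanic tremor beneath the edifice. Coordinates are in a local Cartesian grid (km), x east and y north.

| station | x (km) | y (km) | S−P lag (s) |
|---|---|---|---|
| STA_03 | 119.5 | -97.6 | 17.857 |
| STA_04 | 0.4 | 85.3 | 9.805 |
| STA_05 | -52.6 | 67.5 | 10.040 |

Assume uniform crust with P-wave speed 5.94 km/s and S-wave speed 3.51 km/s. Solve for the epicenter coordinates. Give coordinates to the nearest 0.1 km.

(2.4, 1.2)

Distance from S−P lag: d = Δt · v_P v_S / (v_P − v_S) = Δt · (5.94·3.51)/(5.94−3.51) ≈ 8.5800·Δt.
So d_STA_03 = 153.21, d_STA_04 = 84.13, d_STA_05 = 86.14 km.
Circle about each station: (x − 119.5)² + (y + 97.6)² = 153.21²; (x − 0.4)² + (y − 85.3)² = 84.13²; (x + 52.6)² + (y − 67.5)² = 86.14².
Subtracting the STA_03 equation from the STA_04 and STA_05 equations removes the quadratic terms:
-238.2 x + 365.8 y = -134.31
-344.2 x + 330.2 y = -429.80
Solving the 2×2 system: x ≈ 2.4, y ≈ 1.2 km.
Check against STA_03 (with the unrounded x, y): √((x − 119.5)²+(y + 97.6)²) = 153.21 ≈ 153.21 km. ✓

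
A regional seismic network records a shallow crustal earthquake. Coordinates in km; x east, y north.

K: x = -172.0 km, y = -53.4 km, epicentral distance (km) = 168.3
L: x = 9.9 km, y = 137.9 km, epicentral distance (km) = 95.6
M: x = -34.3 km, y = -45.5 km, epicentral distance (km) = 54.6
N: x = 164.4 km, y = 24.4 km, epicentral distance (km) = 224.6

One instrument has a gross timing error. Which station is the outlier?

M

Solve using three stations at a time. Using K, L, N (subtract circle equations pairwise → linear system) gives (x, y) ≈ (-55.9, 68.4).
Distances from that point to each station vs reported:
  K: calculated 168.3 vs reported 168.3 → residual 0.0 km
  L: calculated 95.6 vs reported 95.6 → residual 0.0 km
  M: calculated 116.0 vs reported 54.6 → residual 61.4 km
  N: calculated 224.6 vs reported 224.6 → residual 0.0 km
K, L, N are mutually consistent (residuals ≈ 0); M is off by 61.4 km.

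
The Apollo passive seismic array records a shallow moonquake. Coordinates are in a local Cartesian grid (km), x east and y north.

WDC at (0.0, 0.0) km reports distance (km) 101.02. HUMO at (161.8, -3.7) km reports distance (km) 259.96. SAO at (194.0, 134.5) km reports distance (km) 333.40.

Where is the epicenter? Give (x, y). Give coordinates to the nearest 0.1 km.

Circle about each station: x² + y² = 101.02²; (x − 161.8)² + (y + 3.7)² = 259.96²; (x − 194.0)² + (y − 134.5)² = 333.40².
Subtracting pairs of circle equations eliminates x²+y² and gives linear equations (the radical axes):
323.6 x − 7.4 y = -31181.23
388.0 x + 269.0 y = -45224.27
Solving the 2×2 system: x ≈ -97.0, y ≈ -28.2 km.

-97.0 km east, -28.2 km north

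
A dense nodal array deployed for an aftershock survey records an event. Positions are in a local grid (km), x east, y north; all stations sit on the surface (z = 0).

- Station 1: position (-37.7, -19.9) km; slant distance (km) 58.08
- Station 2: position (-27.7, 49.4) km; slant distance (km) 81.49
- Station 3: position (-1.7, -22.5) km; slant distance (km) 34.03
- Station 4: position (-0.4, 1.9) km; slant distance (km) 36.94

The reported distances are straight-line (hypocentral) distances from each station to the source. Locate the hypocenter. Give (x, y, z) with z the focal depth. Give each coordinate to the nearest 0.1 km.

(11.5, -15.2, 30.5)

Each station gives a sphere (x−x_i)² + (y−y_i)² + z² = d_i² (stations at z=0).
Subtracting the Station 1 sphere from Station 2 and Station 3: z² cancels, leaving linear equations in x and y:
20.0 x + 138.6 y = -1876.98
72.0 x − 5.2 y = 907.09
Solving: x ≈ 11.500, y ≈ -15.202 km (keep extra digits for the depth step; rounded: 11.5, -15.2).
Then from the Station 1 sphere: z² = 58.08² − (x + 37.7)² − (y + 19.9)² with x = 11.500, y = -15.202, so z ≈ 30.505 ≈ 30.5 km.
Check against Station 4 (with the unrounded solution): distance 36.94 ≈ 36.94 km. ✓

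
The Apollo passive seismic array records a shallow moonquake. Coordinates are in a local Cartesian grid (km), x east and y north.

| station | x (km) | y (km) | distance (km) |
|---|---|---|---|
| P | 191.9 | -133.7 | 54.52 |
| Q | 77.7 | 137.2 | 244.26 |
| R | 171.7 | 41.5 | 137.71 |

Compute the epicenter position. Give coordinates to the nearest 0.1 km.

Circle about each station: (x − 191.9)² + (y + 133.7)² = 54.52²; (x − 77.7)² + (y − 137.2)² = 244.26²; (x − 171.7)² + (y − 41.5)² = 137.71².
Subtracting pairs of circle equations eliminates x²+y² and gives linear equations (the radical axes):
-228.4 x + 541.8 y = -86530.69
-40.4 x + 350.4 y = -39489.77
Solving the 2×2 system: x ≈ 153.5, y ≈ -95.0 km.

153.5 km east, -95.0 km north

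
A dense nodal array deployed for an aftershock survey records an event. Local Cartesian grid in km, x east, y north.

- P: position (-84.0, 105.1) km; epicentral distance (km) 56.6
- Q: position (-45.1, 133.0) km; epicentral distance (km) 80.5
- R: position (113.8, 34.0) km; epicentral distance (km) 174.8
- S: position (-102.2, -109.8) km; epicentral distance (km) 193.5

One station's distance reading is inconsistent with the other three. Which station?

Solve using three stations at a time. Using P, Q, R (subtract circle equations pairwise → linear system) gives (x, y) ≈ (-59.9, 53.8).
Distances from that point to each station vs reported:
  P: calculated 56.7 vs reported 56.6 → residual 0.1 km
  Q: calculated 80.5 vs reported 80.5 → residual 0.0 km
  R: calculated 174.8 vs reported 174.8 → residual 0.0 km
  S: calculated 169.0 vs reported 193.5 → residual 24.5 km
P, Q, R are mutually consistent (residuals ≈ 0); S is off by 24.5 km.

S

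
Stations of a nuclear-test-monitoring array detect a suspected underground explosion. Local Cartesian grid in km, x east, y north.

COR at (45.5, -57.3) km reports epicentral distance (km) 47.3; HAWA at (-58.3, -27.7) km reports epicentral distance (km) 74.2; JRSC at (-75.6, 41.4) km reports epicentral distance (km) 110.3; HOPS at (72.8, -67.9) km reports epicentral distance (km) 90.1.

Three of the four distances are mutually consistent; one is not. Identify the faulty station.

Solve using three stations at a time. Using COR, HAWA, JRSC (subtract circle equations pairwise → linear system) gives (x, y) ≈ (15.6, -20.7).
Distances from that point to each station vs reported:
  COR: calculated 47.3 vs reported 47.3 → residual 0.0 km
  HAWA: calculated 74.2 vs reported 74.2 → residual 0.0 km
  JRSC: calculated 110.3 vs reported 110.3 → residual 0.0 km
  HOPS: calculated 74.2 vs reported 90.1 → residual 15.9 km
COR, HAWA, JRSC are mutually consistent (residuals ≈ 0); HOPS is off by 15.9 km.

HOPS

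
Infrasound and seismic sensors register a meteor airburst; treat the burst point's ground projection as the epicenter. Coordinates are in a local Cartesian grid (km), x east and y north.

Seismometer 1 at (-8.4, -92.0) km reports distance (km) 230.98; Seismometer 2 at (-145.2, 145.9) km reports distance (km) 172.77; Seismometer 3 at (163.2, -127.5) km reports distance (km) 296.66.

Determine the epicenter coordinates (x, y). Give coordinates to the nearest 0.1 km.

(27.3, 136.2)

Circle about each station: (x + 8.4)² + (y + 92.0)² = 230.98²; (x + 145.2)² + (y − 145.9)² = 172.77²; (x − 163.2)² + (y + 127.5)² = 296.66².
Subtracting pairs of circle equations eliminates x²+y² and gives linear equations (the radical axes):
-273.6 x + 475.8 y = 57337.58
343.2 x − 71.0 y = -299.47
Solving the 2×2 system: x ≈ 27.3, y ≈ 136.2 km.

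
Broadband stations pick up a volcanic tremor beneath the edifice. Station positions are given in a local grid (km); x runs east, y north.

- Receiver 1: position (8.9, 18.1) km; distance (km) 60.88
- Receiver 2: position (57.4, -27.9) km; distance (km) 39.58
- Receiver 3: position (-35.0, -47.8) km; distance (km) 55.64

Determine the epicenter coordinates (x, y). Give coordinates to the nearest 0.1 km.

Circle about each station: (x − 8.9)² + (y − 18.1)² = 60.88²; (x − 57.4)² + (y + 27.9)² = 39.58²; (x + 35.0)² + (y + 47.8)² = 55.64².
Subtracting the Receiver 1 equation from the Receiver 2 and Receiver 3 equations removes the quadratic terms:
97.0 x − 92.0 y = 5806.15
-87.8 x − 131.8 y = 3713.58
Solving the 2×2 system: x ≈ 20.3, y ≈ -41.7 km.
Check against Receiver 1 (with the unrounded x, y): √((x − 8.9)²+(y − 18.1)²) = 60.88 ≈ 60.88 km. ✓

x ≈ 20.3 km, y ≈ -41.7 km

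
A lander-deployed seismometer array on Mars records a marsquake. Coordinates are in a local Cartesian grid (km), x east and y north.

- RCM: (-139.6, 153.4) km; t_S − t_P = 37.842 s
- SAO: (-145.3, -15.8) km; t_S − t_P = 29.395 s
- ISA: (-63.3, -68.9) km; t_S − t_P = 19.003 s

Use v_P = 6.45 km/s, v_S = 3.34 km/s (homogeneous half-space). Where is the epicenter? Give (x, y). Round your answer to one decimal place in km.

(58.3, -18.5)

Distance from S−P lag: d = Δt · v_P v_S / (v_P − v_S) = Δt · (6.45·3.34)/(6.45−3.34) ≈ 6.9270·Δt.
So d_RCM = 262.13, d_SAO = 203.62, d_ISA = 131.63 km.
Circle about each station: (x + 139.6)² + (y − 153.4)² = 262.13²; (x + 145.3)² + (y + 15.8)² = 203.62²; (x + 63.3)² + (y + 68.9)² = 131.63².
Subtracting the RCM equation from the SAO and ISA equations removes the quadratic terms:
-11.4 x − 338.4 y = 5593.04
152.6 x − 444.6 y = 17120.06
Solving the 2×2 system: x ≈ 58.3, y ≈ -18.5 km.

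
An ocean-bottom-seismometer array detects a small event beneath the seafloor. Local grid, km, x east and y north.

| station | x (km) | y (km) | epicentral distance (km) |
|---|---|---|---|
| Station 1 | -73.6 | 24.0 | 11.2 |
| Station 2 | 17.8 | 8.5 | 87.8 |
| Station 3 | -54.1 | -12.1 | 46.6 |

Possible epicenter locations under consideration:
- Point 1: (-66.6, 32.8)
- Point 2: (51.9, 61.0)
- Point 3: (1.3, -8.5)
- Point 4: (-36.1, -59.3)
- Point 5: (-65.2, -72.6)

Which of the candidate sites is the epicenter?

Point 1

For each candidate, compare |candidate − station| to the reported distance:
Point 1: residuals Station 1 0.0, Station 2 0.0, Station 3 0.0 → max 0.0 km
Point 2: residuals Station 1 119.6, Station 2 25.2, Station 3 82.2 → max 119.6 km
Point 3: residuals Station 1 70.4, Station 2 64.1, Station 3 8.9 → max 70.4 km
Point 4: residuals Station 1 80.2, Station 2 1.2, Station 3 3.9 → max 80.2 km
Point 5: residuals Station 1 85.8, Station 2 28.2, Station 3 14.9 → max 85.8 km
Only Point 1 has all residuals ≈ 0.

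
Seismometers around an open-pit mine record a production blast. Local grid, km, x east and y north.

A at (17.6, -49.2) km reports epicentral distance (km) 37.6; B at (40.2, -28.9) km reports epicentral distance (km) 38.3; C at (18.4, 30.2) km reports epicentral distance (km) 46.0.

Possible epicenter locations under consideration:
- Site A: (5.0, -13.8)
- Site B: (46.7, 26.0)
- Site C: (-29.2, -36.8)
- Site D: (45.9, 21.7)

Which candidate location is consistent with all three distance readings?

For each candidate, compare |candidate − station| to the reported distance:
Site A: residuals A 0.0, B 0.0, C 0.0 → max 0.0 km
Site B: residuals A 43.0, B 17.0, C 17.4 → max 43.0 km
Site C: residuals A 10.8, B 31.5, C 36.2 → max 36.2 km
Site D: residuals A 38.7, B 12.6, C 17.2 → max 38.7 km
Only Site A has all residuals ≈ 0.

Site A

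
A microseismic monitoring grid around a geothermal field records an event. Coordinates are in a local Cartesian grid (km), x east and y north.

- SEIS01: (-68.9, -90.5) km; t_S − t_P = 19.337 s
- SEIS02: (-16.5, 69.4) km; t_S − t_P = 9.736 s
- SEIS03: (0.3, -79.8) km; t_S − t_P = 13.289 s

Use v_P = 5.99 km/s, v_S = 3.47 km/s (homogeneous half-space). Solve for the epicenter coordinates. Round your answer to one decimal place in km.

(46.5, 19.6)

Distance from S−P lag: d = Δt · v_P v_S / (v_P − v_S) = Δt · (5.99·3.47)/(5.99−3.47) ≈ 8.2481·Δt.
So d_SEIS01 = 159.49, d_SEIS02 = 80.30, d_SEIS03 = 109.61 km.
Circle about each station: (x + 68.9)² + (y + 90.5)² = 159.49²; (x + 16.5)² + (y − 69.4)² = 80.30²; (x − 0.3)² + (y + 79.8)² = 109.61².
Subtracting pairs of circle equations eliminates x²+y² and gives linear equations (the radical axes):
104.8 x + 319.8 y = 11140.12
138.4 x + 21.4 y = 6853.38
Solving the 2×2 system: x ≈ 46.5, y ≈ 19.6 km.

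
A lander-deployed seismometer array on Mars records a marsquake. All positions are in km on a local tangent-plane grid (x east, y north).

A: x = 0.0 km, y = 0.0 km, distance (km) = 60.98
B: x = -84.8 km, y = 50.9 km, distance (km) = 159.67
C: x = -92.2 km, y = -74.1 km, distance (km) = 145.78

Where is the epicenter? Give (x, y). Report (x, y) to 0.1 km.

Circle about each station: x² + y² = 60.98²; (x + 84.8)² + (y − 50.9)² = 159.67²; (x + 92.2)² + (y + 74.1)² = 145.78².
Subtracting the A equation from the B and C equations removes the quadratic terms:
-169.6 x + 101.8 y = -11994.10
-184.4 x − 148.2 y = -3541.60
Solving the 2×2 system: x ≈ 48.7, y ≈ -36.7 km.

x ≈ 48.7 km, y ≈ -36.7 km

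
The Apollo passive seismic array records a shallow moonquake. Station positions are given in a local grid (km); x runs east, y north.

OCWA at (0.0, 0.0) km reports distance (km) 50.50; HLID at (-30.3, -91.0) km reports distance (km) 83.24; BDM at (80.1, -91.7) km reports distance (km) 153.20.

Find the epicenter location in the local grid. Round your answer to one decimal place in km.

-49.5 km east, -10.0 km north

Circle about each station: x² + y² = 50.50²; (x + 30.3)² + (y + 91.0)² = 83.24²; (x − 80.1)² + (y + 91.7)² = 153.20².
Subtracting pairs of circle equations eliminates x²+y² and gives linear equations (the radical axes):
-60.6 x − 182.0 y = 4820.44
160.2 x − 183.4 y = -6095.09
Solving the 2×2 system: x ≈ -49.5, y ≈ -10.0 km.
Check against OCWA (with the unrounded x, y): √(x²+y²) = 50.50 ≈ 50.50 km. ✓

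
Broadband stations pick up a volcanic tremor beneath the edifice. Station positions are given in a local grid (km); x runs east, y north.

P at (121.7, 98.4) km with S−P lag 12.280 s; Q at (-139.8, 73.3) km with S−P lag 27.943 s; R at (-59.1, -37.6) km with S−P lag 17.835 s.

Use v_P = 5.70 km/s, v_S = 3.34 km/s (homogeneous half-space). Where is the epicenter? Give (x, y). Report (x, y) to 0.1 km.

x ≈ 76.6 km, y ≈ 10.2 km

Distance from S−P lag: d = Δt · v_P v_S / (v_P − v_S) = Δt · (5.70·3.34)/(5.70−3.34) ≈ 8.0669·Δt.
So d_P = 99.06, d_Q = 225.41, d_R = 143.87 km.
Circle about each station: (x − 121.7)² + (y − 98.4)² = 99.06²; (x + 139.8)² + (y − 73.3)² = 225.41²; (x + 59.1)² + (y + 37.6)² = 143.87².
Subtracting pairs of circle equations eliminates x²+y² and gives linear equations (the radical axes):
-523.0 x − 50.2 y = -40573.30
-361.6 x − 272.0 y = -30472.57
Solving the 2×2 system: x ≈ 76.6, y ≈ 10.2 km.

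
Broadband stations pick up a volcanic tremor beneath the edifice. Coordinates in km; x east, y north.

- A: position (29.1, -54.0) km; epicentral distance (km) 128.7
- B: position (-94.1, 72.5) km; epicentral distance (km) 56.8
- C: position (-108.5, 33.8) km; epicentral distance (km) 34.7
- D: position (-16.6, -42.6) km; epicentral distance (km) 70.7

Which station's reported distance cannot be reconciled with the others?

D

Solve using three stations at a time. Using A, B, C (subtract circle equations pairwise → linear system) gives (x, y) ≈ (-77.5, 18.2).
Distances from that point to each station vs reported:
  A: calculated 128.7 vs reported 128.7 → residual 0.0 km
  B: calculated 56.8 vs reported 56.8 → residual 0.0 km
  C: calculated 34.7 vs reported 34.7 → residual 0.0 km
  D: calculated 86.0 vs reported 70.7 → residual 15.3 km
A, B, C are mutually consistent (residuals ≈ 0); D is off by 15.3 km.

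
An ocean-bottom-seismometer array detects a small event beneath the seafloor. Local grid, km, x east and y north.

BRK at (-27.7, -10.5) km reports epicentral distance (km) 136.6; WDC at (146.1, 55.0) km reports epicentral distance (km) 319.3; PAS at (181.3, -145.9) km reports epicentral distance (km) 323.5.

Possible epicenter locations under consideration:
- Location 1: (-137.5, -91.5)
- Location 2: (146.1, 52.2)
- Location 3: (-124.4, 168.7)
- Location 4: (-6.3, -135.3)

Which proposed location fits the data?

Location 1

For each candidate, compare |candidate − station| to the reported distance:
Location 1: residuals BRK 0.2, WDC 0.1, PAS 0.1 → max 0.2 km
Location 2: residuals BRK 48.2, WDC 316.5, PAS 122.3 → max 316.5 km
Location 3: residuals BRK 67.0, WDC 25.9, PAS 115.2 → max 115.2 km
Location 4: residuals BRK 10.0, WDC 75.5, PAS 135.6 → max 135.6 km
Only Location 1 has all residuals ≈ 0.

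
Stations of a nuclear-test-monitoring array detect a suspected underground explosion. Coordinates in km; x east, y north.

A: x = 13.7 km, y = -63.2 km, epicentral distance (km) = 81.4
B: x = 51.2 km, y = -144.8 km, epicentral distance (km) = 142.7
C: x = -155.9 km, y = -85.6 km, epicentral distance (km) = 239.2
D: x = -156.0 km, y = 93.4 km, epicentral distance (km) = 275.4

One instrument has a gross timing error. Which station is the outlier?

Solve using three stations at a time. Using A, B, C (subtract circle equations pairwise → linear system) gives (x, y) ≈ (68.6, -3.2).
Distances from that point to each station vs reported:
  A: calculated 81.4 vs reported 81.4 → residual 0.0 km
  B: calculated 142.7 vs reported 142.7 → residual 0.0 km
  C: calculated 239.2 vs reported 239.2 → residual 0.0 km
  D: calculated 244.5 vs reported 275.4 → residual 30.9 km
A, B, C are mutually consistent (residuals ≈ 0); D is off by 30.9 km.

D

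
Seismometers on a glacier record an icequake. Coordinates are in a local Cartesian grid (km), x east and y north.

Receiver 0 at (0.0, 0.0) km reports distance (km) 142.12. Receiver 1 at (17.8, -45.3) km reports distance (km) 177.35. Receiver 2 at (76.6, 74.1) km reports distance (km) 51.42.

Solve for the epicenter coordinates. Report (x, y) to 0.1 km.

68.0 km east, 124.8 km north

Circle about each station: x² + y² = 142.12²; (x − 17.8)² + (y + 45.3)² = 177.35²; (x − 76.6)² + (y − 74.1)² = 51.42².
Subtracting the Receiver 0 equation from the Receiver 1 and Receiver 2 equations removes the quadratic terms:
35.6 x − 90.6 y = -8886.00
153.2 x + 148.2 y = 28912.45
Solving the 2×2 system: x ≈ 68.0, y ≈ 124.8 km.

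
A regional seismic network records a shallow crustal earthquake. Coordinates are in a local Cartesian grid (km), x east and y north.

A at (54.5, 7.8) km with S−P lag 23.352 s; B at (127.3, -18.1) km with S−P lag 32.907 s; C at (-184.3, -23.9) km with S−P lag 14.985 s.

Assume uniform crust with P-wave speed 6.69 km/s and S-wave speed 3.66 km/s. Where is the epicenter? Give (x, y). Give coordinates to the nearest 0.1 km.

x ≈ -120.3 km, y ≈ 78.9 km

Distance from S−P lag: d = Δt · v_P v_S / (v_P − v_S) = Δt · (6.69·3.66)/(6.69−3.66) ≈ 8.0810·Δt.
So d_A = 188.71, d_B = 265.92, d_C = 121.09 km.
Circle about each station: (x − 54.5)² + (y − 7.8)² = 188.71²; (x − 127.3)² + (y + 18.1)² = 265.92²; (x + 184.3)² + (y + 23.9)² = 121.09².
Subtracting the A equation from the B and C equations removes the quadratic terms:
145.6 x − 51.8 y = -21600.17
-477.6 x − 63.4 y = 52455.29
Solving the 2×2 system: x ≈ -120.3, y ≈ 78.9 km.
Check against A (with the unrounded x, y): √((x − 54.5)²+(y − 7.8)²) = 188.69 ≈ 188.71 km. ✓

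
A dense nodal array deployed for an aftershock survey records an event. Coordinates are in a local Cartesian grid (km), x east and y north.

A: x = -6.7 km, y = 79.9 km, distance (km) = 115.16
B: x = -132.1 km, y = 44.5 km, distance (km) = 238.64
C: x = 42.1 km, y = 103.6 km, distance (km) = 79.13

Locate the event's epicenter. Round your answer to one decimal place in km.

x ≈ 106.2 km, y ≈ 57.2 km

Circle about each station: (x + 6.7)² + (y − 79.9)² = 115.16²; (x + 132.1)² + (y − 44.5)² = 238.64²; (x − 42.1)² + (y − 103.6)² = 79.13².
Subtracting pairs of circle equations eliminates x²+y² and gives linear equations (the radical axes):
-250.8 x − 70.8 y = -30685.46
97.6 x + 47.4 y = 13076.74
Solving the 2×2 system: x ≈ 106.2, y ≈ 57.2 km.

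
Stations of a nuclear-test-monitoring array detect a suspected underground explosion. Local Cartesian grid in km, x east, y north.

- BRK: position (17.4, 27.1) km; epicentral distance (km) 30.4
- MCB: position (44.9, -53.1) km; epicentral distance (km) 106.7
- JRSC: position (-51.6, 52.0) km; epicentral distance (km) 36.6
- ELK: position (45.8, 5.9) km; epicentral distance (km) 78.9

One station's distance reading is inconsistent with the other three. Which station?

Solve using three stations at a time. Using MCB, JRSC, ELK (subtract circle equations pairwise → linear system) gives (x, y) ≈ (-31.6, 21.3).
Distances from that point to each station vs reported:
  BRK: calculated 49.3 vs reported 30.4 → residual 18.9 km
  MCB: calculated 106.7 vs reported 106.7 → residual 0.0 km
  JRSC: calculated 36.6 vs reported 36.6 → residual 0.0 km
  ELK: calculated 78.9 vs reported 78.9 → residual 0.0 km
MCB, JRSC, ELK are mutually consistent (residuals ≈ 0); BRK is off by 18.9 km.

BRK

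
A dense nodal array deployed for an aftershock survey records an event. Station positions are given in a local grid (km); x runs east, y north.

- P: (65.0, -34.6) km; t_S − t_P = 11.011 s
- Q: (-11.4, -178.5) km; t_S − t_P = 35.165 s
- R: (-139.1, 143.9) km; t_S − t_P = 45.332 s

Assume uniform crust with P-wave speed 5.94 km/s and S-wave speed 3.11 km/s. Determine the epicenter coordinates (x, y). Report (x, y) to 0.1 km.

123.4 km east, 7.3 km north

Distance from S−P lag: d = Δt · v_P v_S / (v_P − v_S) = Δt · (5.94·3.11)/(5.94−3.11) ≈ 6.5277·Δt.
So d_P = 71.88, d_Q = 229.55, d_R = 295.91 km.
Circle about each station: (x − 65.0)² + (y + 34.6)² = 71.88²; (x + 11.4)² + (y + 178.5)² = 229.55²; (x + 139.1)² + (y − 143.9)² = 295.91².
Subtracting the P equation from the Q and R equations removes the quadratic terms:
-152.8 x − 287.8 y = -20956.42
-408.2 x + 357.0 y = -47762.13
Solving the 2×2 system: x ≈ 123.4, y ≈ 7.3 km.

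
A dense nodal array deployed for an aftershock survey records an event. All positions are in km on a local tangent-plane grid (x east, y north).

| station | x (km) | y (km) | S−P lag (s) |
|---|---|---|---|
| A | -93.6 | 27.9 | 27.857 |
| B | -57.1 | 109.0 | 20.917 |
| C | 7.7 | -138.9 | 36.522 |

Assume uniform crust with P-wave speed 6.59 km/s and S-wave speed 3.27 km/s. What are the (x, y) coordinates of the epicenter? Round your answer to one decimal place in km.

x ≈ 77.0 km, y ≈ 87.8 km

Distance from S−P lag: d = Δt · v_P v_S / (v_P − v_S) = Δt · (6.59·3.27)/(6.59−3.27) ≈ 6.4908·Δt.
So d_A = 180.81, d_B = 135.77, d_C = 237.06 km.
Circle about each station: (x + 93.6)² + (y − 27.9)² = 180.81²; (x + 57.1)² + (y − 109.0)² = 135.77²; (x − 7.7)² + (y + 138.9)² = 237.06².
Subtracting the A equation from the B and C equations removes the quadratic terms:
73.0 x + 162.2 y = 19860.80
202.6 x − 333.6 y = -13692.06
Solving the 2×2 system: x ≈ 77.0, y ≈ 87.8 km.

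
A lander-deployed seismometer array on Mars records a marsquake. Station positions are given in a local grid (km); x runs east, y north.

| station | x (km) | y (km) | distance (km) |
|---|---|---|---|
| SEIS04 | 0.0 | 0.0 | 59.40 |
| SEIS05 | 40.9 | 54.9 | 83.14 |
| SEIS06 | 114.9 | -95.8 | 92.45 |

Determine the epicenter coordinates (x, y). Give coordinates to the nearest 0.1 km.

x ≈ 52.7 km, y ≈ -27.4 km

Circle about each station: x² + y² = 59.40²; (x − 40.9)² + (y − 54.9)² = 83.14²; (x − 114.9)² + (y + 95.8)² = 92.45².
Subtracting pairs of circle equations eliminates x²+y² and gives linear equations (the radical axes):
81.8 x + 109.8 y = 1302.92
229.8 x − 191.6 y = 17361.01
Solving the 2×2 system: x ≈ 52.7, y ≈ -27.4 km.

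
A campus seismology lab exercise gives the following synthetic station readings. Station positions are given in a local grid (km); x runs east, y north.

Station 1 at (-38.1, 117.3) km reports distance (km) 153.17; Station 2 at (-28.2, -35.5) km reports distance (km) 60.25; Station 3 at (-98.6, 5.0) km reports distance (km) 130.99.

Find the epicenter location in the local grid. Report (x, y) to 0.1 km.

30.0 km east, -19.9 km north

Circle about each station: (x + 38.1)² + (y − 117.3)² = 153.17²; (x + 28.2)² + (y + 35.5)² = 60.25²; (x + 98.6)² + (y − 5.0)² = 130.99².
Subtracting the Station 1 equation from the Station 2 and Station 3 equations removes the quadratic terms:
19.8 x − 305.6 y = 6675.58
-121.0 x − 224.6 y = 838.73
Solving the 2×2 system: x ≈ 30.0, y ≈ -19.9 km.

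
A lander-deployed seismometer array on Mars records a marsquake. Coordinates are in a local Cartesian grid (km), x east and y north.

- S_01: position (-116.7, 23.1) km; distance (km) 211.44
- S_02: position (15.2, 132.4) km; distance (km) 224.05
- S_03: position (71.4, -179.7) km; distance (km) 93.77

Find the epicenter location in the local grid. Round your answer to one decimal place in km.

Circle about each station: (x + 116.7)² + (y − 23.1)² = 211.44²; (x − 15.2)² + (y − 132.4)² = 224.05²; (x − 71.4)² + (y + 179.7)² = 93.77².
Subtracting pairs of circle equations eliminates x²+y² and gives linear equations (the radical axes):
263.8 x + 218.6 y = -1883.23
376.2 x − 405.6 y = 59151.61
Solving the 2×2 system: x ≈ 64.3, y ≈ -86.2 km.
Check against S_01 (with the unrounded x, y): √((x + 116.7)²+(y − 23.1)²) = 211.44 ≈ 211.44 km. ✓

64.3 km east, -86.2 km north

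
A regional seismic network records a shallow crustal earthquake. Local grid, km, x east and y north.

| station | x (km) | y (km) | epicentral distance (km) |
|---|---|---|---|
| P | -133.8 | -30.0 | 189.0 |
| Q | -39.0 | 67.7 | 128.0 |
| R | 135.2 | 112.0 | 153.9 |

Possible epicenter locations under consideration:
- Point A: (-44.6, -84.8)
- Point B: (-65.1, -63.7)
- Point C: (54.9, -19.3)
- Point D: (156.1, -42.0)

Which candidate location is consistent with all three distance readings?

Point C

For each candidate, compare |candidate − station| to the reported distance:
Point A: residuals P 84.3, Q 24.6, R 112.7 → max 112.7 km
Point B: residuals P 112.5, Q 6.0, R 112.5 → max 112.5 km
Point C: residuals P 0.0, Q 0.0, R 0.0 → max 0.0 km
Point D: residuals P 101.1, Q 95.8, R 1.5 → max 101.1 km
Only Point C has all residuals ≈ 0.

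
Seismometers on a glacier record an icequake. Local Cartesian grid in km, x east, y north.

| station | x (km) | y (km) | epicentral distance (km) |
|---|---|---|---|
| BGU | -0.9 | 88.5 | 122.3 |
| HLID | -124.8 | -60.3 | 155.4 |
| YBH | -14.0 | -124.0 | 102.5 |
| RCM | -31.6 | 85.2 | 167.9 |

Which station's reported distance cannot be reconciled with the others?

Solve using three stations at a time. Using BGU, HLID, YBH (subtract circle equations pairwise → linear system) gives (x, y) ≈ (27.7, -30.4).
Distances from that point to each station vs reported:
  BGU: calculated 122.3 vs reported 122.3 → residual 0.0 km
  HLID: calculated 155.4 vs reported 155.4 → residual 0.0 km
  YBH: calculated 102.5 vs reported 102.5 → residual 0.0 km
  RCM: calculated 129.9 vs reported 167.9 → residual 38.0 km
BGU, HLID, YBH are mutually consistent (residuals ≈ 0); RCM is off by 38.0 km.

RCM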